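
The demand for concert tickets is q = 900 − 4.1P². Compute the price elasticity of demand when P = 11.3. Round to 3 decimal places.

-2.781

At P = 11.3, q = 376.471.
dq/dP = −2·4.1·P = −92.66.
Point elasticity E = (dq/dP)·(P/q) = -92.66 × 11.3/376.471 ≈ -2.781.
|E| > 1, so demand is elastic at this price.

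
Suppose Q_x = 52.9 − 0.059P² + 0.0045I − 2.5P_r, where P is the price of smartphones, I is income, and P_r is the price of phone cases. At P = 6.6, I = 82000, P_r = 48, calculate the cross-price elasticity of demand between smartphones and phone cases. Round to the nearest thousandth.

At the given point, Q_x = 52.9 − 0.059(6.6)² + 0.0045(82000) − 2.5(48) = 52.9 − 2.57 + 369 − 120 = 299.33.
∂Q_x/∂P_r = −2.5, so E_xy = -2.5·(48/299.33) ≈ -0.401.
E_xy < 0: the goods are complements.

-0.401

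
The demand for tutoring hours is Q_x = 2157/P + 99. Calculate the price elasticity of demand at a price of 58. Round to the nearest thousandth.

At P = 58, Q_x = 136.1897.
dQ_x/dP = −2157/P² = −0.6412.
Point elasticity E = (dQ_x/dP)·(P/Q_x) = -0.6412 × 58/136.1897 ≈ -0.273.
|E| < 1, so demand is inelastic at this price.

-0.273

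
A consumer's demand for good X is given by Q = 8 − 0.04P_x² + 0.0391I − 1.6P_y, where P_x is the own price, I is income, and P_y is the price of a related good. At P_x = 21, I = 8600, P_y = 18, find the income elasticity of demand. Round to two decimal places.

1.13

Substituting, Q = 8 − 0.04(21)² + 0.0391(8600) − 1.6(18) = 8 − 17.64 + 336.26 − 28.8 = 297.82.
∂Q/∂I = +0.0391, so E_I = 0.0391·(8600/297.82) ≈ 1.13.
E_I > 1: normal good (luxury).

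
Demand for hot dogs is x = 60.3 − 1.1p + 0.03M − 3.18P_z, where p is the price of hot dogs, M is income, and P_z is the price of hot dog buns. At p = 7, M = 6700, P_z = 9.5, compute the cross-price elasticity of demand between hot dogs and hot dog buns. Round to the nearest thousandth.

-0.135

First evaluate x: 60.3 − 1.1(7) + 0.03(6700) − 3.18(9.5) = 60.3 − 7.7 + 201 − 30.21 = 223.39.
∂x/∂P_z = −3.18, so E_xy = -3.18·(9.5/223.39) ≈ -0.135.
E_xy < 0: the goods are complements.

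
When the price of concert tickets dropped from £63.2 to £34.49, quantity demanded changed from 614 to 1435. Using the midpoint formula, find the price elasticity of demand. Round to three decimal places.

-1.363

%Δq = (1435 − 614)/[(614 + 1435)/2] = 821/1024.5 ≈ 0.8014.
%ΔP = (34.49 − 63.2)/[(63.2 + 34.49)/2] = -28.71/48.845 ≈ -0.5878.
Arc elasticity E = %Δq/%ΔP ≈ 0.8014/-0.5878 ≈ -1.363.
|E| > 1: demand is elastic over this range.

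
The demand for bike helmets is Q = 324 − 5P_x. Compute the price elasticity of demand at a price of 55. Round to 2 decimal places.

At P_x = 55, Q = 49.
dQ/dP_x = −5.
Point elasticity E = (dQ/dP_x)·(P_x/Q) = -5 × 55/49 ≈ -5.61.
|E| > 1, so demand is elastic at this price.

-5.61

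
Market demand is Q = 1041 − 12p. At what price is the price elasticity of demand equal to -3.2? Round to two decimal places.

66.10

Set −bp/(a − bp) = −3.2 ⇒ bp = 3.2(a − bp) ⇒ bp(1+3.2) = 3.2·a.
p = 3.2·1041/(12·4.2) ≈ 66.10.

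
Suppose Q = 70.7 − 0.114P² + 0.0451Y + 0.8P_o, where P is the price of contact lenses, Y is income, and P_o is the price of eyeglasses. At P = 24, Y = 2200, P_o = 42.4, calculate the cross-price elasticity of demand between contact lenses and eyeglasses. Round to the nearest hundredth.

Substituting, Q = 70.7 − 0.114(24)² + 0.0451(2200) + 0.8(42.4) = 70.7 − 65.664 + 99.22 + 33.92 = 138.176.
∂Q/∂P_o = +0.8, so E_xy = 0.8·(42.4/138.176) ≈ 0.25.
E_xy > 0: the goods are substitutes.

0.25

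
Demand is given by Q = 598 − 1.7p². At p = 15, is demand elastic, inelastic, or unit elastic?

elastic

At p = 15, Q = 215.5.
dQ/dp = −2·1.7·p = −51.
Point elasticity E = (dQ/dp)·(p/Q) = -51 × 15/215.5 ≈ -3.550.
|E| ≈ 3.550 > 1, so demand is elastic.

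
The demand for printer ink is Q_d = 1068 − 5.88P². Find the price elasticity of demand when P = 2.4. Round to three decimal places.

At P = 2.4, Q_d = 1034.1312.
dQ_d/dP = −2·5.88·P = −28.224.
Point elasticity E = (dQ_d/dP)·(P/Q_d) = -28.224 × 2.4/1034.1312 ≈ -0.066.
|E| < 1, so demand is inelastic at this price.

-0.066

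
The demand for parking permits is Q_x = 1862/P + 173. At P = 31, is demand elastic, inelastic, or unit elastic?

inelastic

At P = 31, Q_x = 233.0645.
dQ_x/dP = −1862/P² = −1.9376.
Point elasticity E = (dQ_x/dP)·(P/Q_x) = -1.9376 × 31/233.0645 ≈ -0.258.
|E| ≈ 0.258 < 1, so demand is inelastic.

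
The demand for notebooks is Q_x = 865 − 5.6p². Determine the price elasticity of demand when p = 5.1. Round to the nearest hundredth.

At p = 5.1, Q_x = 719.344.
dQ_x/dp = −2·5.6·p = −57.12.
Point elasticity E = (dQ_x/dp)·(p/Q_x) = -57.12 × 5.1/719.344 ≈ -0.40.
|E| < 1, so demand is inelastic at this price.

-0.40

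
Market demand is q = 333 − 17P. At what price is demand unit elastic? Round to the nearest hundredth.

For linear demand q = a − bP, E = −bP/(a − bP). |E| = 1 ⇒ bP = a − bP ⇒ P = a/(2b).
P = 333/(2·17) ≈ 9.79.

9.79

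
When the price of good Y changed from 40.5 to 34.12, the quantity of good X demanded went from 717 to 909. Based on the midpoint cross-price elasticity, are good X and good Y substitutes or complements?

%ΔQ_x = (909 − 717)/[(717+909)/2] = 192/813 ≈ 0.2362.
%ΔP_y = (34.12 − 40.5)/[(40.5+34.12)/2] ≈ -0.1710.
E_xy = 0.2362/-0.1710 ≈ -1.381.
E_xy < 0, so the goods are complements.

complements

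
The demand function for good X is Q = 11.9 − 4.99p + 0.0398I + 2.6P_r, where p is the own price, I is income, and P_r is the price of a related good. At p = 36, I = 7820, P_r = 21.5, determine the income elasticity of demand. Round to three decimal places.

Evaluating quantity at (p, I, P_r) gives Q = 11.9 − 4.99(36) + 0.0398(7820) + 2.6(21.5) = 11.9 − 179.64 + 311.236 + 55.9 = 199.396.
∂Q/∂I = +0.0398, so E_I = 0.0398·(7820/199.396) ≈ 1.561.
E_I > 1: normal good (luxury).

1.561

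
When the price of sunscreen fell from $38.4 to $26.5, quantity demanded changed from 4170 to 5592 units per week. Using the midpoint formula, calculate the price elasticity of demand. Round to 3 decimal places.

-0.794

%ΔQ = (5592 − 4170)/[(4170 + 5592)/2] = 1422/4881 ≈ 0.2913.
%Δp = (26.5 − 38.4)/[(38.4 + 26.5)/2] = -11.9/32.45 ≈ -0.3667.
Arc elasticity E = %ΔQ/%Δp ≈ 0.2913/-0.3667 ≈ -0.794.
|E| < 1: demand is inelastic over this range.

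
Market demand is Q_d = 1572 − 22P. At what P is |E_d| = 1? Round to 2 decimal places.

35.73

For linear demand Q_d = a − bP, E = −bP/(a − bP). |E| = 1 ⇒ bP = a − bP ⇒ P = a/(2b).
P = 1572/(2·22) ≈ 35.73.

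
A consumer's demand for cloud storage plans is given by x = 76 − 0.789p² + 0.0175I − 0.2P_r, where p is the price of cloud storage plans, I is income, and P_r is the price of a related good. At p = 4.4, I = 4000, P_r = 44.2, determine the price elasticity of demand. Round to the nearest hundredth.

Evaluating quantity at (p, I, P_r) gives x = 76 − 0.789(4.4)² + 0.0175(4000) − 0.2(44.2) = 76 − 15.275 + 70 − 8.84 = 121.885.
∂x/∂p = −2·0.789·p = -6.9432, so E_p = -6.9432·(4.4/121.885) ≈ -0.25.
|E_p| < 1: demand is inelastic.

-0.25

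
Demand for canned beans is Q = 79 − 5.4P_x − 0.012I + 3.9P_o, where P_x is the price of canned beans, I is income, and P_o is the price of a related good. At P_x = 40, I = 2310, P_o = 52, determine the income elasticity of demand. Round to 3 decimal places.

Substituting, Q = 79 − 5.4(40) − 0.012(2310) + 3.9(52) = 79 − 216 − 27.72 + 202.8 = 38.08.
∂Q/∂I = −0.012, so E_I = -0.012·(2310/38.08) ≈ -0.728.
E_I < 0: inferior good.

-0.728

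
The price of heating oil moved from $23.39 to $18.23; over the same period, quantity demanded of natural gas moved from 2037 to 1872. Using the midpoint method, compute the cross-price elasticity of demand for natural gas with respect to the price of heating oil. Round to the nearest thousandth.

0.340

%ΔQ_x = (1872 − 2037)/[(2037+1872)/2] = -165/1954.5 ≈ -0.0844.
%ΔP_y = (18.23 − 23.39)/[(23.39+18.23)/2] ≈ -0.2480.
E_xy = -0.0844/-0.2480 ≈ 0.340.
E_xy > 0, so natural gas and heating oil are substitutes.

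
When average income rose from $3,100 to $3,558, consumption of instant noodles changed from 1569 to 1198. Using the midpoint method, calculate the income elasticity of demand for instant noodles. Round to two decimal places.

%ΔQ = (1198 − 1569)/[(1569+1198)/2] = -371/1383.5 ≈ -0.2682.
%ΔI = (3,558 − 3,100)/[(3,100+3,558)/2] = 458/3329 ≈ 0.1376.
E_I = %ΔQ/%ΔI ≈ -1.95.
E_I < 0: inferior good.

-1.95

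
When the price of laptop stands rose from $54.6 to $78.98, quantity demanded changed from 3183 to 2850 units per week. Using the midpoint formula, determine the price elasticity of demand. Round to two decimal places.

%ΔQ = (2850 − 3183)/[(3183 + 2850)/2] = -333/3016.5 ≈ -0.1104.
%ΔP = (78.98 − 54.6)/[(54.6 + 78.98)/2] = 24.38/66.79 ≈ 0.3650.
Arc elasticity E = %ΔQ/%ΔP ≈ -0.1104/0.3650 ≈ -0.30.
|E| < 1: demand is inelastic over this range.

-0.30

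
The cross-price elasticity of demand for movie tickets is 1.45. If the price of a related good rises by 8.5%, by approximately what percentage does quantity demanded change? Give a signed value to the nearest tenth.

12.3

%ΔQ ≈ E × %ΔP_y = (1.45) × (8.5%) ≈ 12.3%.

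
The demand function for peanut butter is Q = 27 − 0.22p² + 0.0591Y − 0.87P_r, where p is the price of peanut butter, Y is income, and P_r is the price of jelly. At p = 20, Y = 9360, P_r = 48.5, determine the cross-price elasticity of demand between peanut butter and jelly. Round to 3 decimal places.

-0.094

At the given point, Q = 27 − 0.22(20)² + 0.0591(9360) − 0.87(48.5) = 27 − 88 + 553.176 − 42.195 = 449.981.
∂Q/∂P_r = −0.87, so E_xy = -0.87·(48.5/449.981) ≈ -0.094.
E_xy < 0: the goods are complements.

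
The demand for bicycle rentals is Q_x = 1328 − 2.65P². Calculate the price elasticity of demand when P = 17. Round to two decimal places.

-2.72

At P = 17, Q_x = 562.15.
dQ_x/dP = −2·2.65·P = −90.1.
Point elasticity E = (dQ_x/dP)·(P/Q_x) = -90.1 × 17/562.15 ≈ -2.72.
|E| > 1, so demand is elastic at this price.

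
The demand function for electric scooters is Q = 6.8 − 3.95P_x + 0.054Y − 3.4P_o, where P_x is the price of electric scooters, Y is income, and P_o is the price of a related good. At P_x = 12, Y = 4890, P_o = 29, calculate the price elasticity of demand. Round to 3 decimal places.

At the given point, Q = 6.8 − 3.95(12) + 0.054(4890) − 3.4(29) = 6.8 − 47.4 + 264.06 − 98.6 = 124.86.
∂Q/∂P_x = −3.95, so E_p = (−3.95)·(12/124.86) ≈ -0.380.
|E_p| < 1: demand is inelastic.

-0.380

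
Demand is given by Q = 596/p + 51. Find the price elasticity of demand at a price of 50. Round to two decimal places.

-0.19

At p = 50, Q = 62.92.
dQ/dp = −596/p² = −0.2384.
Point elasticity E = (dQ/dp)·(p/Q) = -0.2384 × 50/62.92 ≈ -0.19.
|E| < 1, so demand is inelastic at this price.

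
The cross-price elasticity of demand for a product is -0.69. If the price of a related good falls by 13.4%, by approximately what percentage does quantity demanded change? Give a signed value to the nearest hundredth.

%ΔQ ≈ E × %ΔP_y = (-0.69) × (-13.4%) ≈ 9.25%.

9.25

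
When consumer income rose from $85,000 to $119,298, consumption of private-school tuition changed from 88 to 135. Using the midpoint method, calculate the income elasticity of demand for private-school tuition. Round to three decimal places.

%ΔQ = (135 − 88)/[(88+135)/2] = 47/111.5 ≈ 0.4215.
%ΔY = (119,298 − 85,000)/[(85,000+119,298)/2] = 34298/102149 ≈ 0.3358.
E_I = %ΔQ/%ΔY ≈ 1.255.
E_I > 1: normal good (luxury).

1.255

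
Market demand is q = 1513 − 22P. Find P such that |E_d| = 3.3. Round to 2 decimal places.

52.78

Set −bP/(a − bP) = −3.3 ⇒ bP = 3.3(a − bP) ⇒ bP(1+3.3) = 3.3·a.
P = 3.3·1513/(22·4.3) ≈ 52.78.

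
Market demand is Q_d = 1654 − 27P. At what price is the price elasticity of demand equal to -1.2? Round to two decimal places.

33.41

Set −bP/(a − bP) = −1.2 ⇒ bP = 1.2(a − bP) ⇒ bP(1+1.2) = 1.2·a.
P = 1.2·1654/(27·2.2) ≈ 33.41.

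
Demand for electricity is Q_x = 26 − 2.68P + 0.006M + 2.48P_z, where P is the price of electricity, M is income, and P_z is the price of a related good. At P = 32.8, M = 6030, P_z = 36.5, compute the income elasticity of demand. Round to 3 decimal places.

0.558

First evaluate Q_x: 26 − 2.68(32.8) + 0.006(6030) + 2.48(36.5) = 26 − 87.904 + 36.18 + 90.52 = 64.796.
∂Q_x/∂M = +0.006, so E_I = 0.006·(6030/64.796) ≈ 0.558.
E_I ∈ (0,1): normal good (necessity).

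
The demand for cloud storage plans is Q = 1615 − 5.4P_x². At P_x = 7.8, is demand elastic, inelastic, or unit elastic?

At P_x = 7.8, Q = 1286.464.
dQ/dP_x = −2·5.4·P_x = −84.24.
Point elasticity E = (dQ/dP_x)·(P_x/Q) = -84.24 × 7.8/1286.464 ≈ -0.511.
|E| ≈ 0.511 < 1, so demand is inelastic.

inelastic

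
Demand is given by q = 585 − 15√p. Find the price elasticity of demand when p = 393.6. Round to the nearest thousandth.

At p = 393.6, q = 287.4097.
dq/dp = −15/(2√p) = −15/(2·19.8394).
Point elasticity E = (dq/dp)·(p/q) = -0.378 × 393.6/287.4097 ≈ -0.518.
|E| < 1, so demand is inelastic at this price.

-0.518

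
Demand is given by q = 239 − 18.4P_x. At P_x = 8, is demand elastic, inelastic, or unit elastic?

elastic

At P_x = 8, q = 91.8.
dq/dP_x = −18.4.
Point elasticity E = (dq/dP_x)·(P_x/q) = -18.4 × 8/91.8 ≈ -1.603.
|E| ≈ 1.603 > 1, so demand is elastic.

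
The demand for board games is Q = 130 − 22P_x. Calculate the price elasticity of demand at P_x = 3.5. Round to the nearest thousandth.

At P_x = 3.5, Q = 53.
dQ/dP_x = −22.
Point elasticity E = (dQ/dP_x)·(P_x/Q) = -22 × 3.5/53 ≈ -1.453.
|E| > 1, so demand is elastic at this price.

-1.453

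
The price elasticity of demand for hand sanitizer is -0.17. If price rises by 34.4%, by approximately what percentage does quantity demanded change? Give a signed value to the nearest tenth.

-5.8

%ΔQ ≈ E × %ΔP = (-0.17) × (34.4%) ≈ -5.8%.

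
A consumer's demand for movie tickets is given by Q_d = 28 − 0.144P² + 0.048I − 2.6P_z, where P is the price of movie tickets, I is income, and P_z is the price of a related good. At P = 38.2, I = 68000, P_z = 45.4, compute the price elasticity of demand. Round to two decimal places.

-0.14

Q_d = 28 − 0.144(38.2)² + 0.048(68000) − 2.6(45.4) = 28 − 210.1306 + 3264 − 118.04 = 2963.8294.
∂Q_d/∂P = −2·0.144·P = -11.0016, so E_p = -11.0016·(38.2/2963.8294) ≈ -0.14.
|E_p| < 1: demand is inelastic.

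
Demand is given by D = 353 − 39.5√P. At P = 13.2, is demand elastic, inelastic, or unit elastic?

At P = 13.2, D = 209.4894.
dD/dP = −39.5/(2√P) = −39.5/(2·3.6332).
Point elasticity E = (dD/dP)·(P/D) = -5.436 × 13.2/209.4894 ≈ -0.343.
|E| ≈ 0.343 < 1, so demand is inelastic.

inelastic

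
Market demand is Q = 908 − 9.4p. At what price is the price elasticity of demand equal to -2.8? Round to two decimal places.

71.18

Set −bp/(a − bp) = −2.8 ⇒ bp = 2.8(a − bp) ⇒ bp(1+2.8) = 2.8·a.
p = 2.8·908/(9.4·3.8) ≈ 71.18.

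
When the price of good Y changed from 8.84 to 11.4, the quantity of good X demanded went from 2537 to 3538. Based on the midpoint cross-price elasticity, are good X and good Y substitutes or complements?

substitutes

%ΔQ_x = (3538 − 2537)/[(2537+3538)/2] = 1001/3037.5 ≈ 0.3295.
%ΔP_y = (11.4 − 8.84)/[(8.84+11.4)/2] ≈ 0.2530.
E_xy = 0.3295/0.2530 ≈ 1.303.
E_xy > 0, so the goods are substitutes.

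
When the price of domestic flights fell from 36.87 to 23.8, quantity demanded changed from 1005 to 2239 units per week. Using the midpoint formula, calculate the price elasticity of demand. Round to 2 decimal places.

-1.77

%ΔQ = (2239 − 1005)/[(1005 + 2239)/2] = 1234/1622 ≈ 0.7608.
%ΔP = (23.8 − 36.87)/[(36.87 + 23.8)/2] = -13.07/30.335 ≈ -0.4309.
Arc elasticity E = %ΔQ/%ΔP ≈ 0.7608/-0.4309 ≈ -1.77.
|E| > 1: demand is elastic over this range.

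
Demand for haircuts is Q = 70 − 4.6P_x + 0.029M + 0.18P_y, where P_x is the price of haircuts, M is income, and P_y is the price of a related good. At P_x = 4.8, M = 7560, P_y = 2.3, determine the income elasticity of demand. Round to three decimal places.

0.819

Substituting, Q = 70 − 4.6(4.8) + 0.029(7560) + 0.18(2.3) = 70 − 22.08 + 219.24 + 0.414 = 267.574.
∂Q/∂M = +0.029, so E_I = 0.029·(7560/267.574) ≈ 0.819.
E_I ∈ (0,1): normal good (necessity).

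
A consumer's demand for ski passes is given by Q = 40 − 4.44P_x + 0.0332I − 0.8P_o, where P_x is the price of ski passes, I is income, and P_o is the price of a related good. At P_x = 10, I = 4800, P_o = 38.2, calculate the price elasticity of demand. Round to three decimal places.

Evaluating quantity at (P_x, I, P_o) gives Q = 40 − 4.44(10) + 0.0332(4800) − 0.8(38.2) = 40 − 44.4 + 159.36 − 30.56 = 124.4.
∂Q/∂P_x = −4.44, so E_p = (−4.44)·(10/124.4) ≈ -0.357.
|E_p| < 1: demand is inelastic.

-0.357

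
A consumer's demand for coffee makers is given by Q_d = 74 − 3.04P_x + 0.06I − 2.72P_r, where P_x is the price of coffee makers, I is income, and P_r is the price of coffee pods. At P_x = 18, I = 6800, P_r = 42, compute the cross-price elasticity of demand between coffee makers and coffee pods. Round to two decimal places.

-0.36

At the given point, Q_d = 74 − 3.04(18) + 0.06(6800) − 2.72(42) = 74 − 54.72 + 408 − 114.24 = 313.04.
∂Q_d/∂P_r = −2.72, so E_xy = -2.72·(42/313.04) ≈ -0.36.
E_xy < 0: the goods are complements.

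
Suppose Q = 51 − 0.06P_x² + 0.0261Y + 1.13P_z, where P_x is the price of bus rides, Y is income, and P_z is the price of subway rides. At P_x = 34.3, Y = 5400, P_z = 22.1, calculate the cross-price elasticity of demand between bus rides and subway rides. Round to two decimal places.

At the given point, Q = 51 − 0.06(34.3)² + 0.0261(5400) + 1.13(22.1) = 51 − 70.5894 + 140.94 + 24.973 = 146.3236.
∂Q/∂P_z = +1.13, so E_xy = 1.13·(22.1/146.3236) ≈ 0.17.
E_xy > 0: the goods are substitutes.

0.17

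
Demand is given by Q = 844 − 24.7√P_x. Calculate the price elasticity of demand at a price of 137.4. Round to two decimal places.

-0.26

At P_x = 137.4, Q = 554.4722.
dQ/dP_x = −24.7/(2√P_x) = −24.7/(2·11.7218).
Point elasticity E = (dQ/dP_x)·(P_x/Q) = -1.0536 × 137.4/554.4722 ≈ -0.26.
|E| < 1, so demand is inelastic at this price.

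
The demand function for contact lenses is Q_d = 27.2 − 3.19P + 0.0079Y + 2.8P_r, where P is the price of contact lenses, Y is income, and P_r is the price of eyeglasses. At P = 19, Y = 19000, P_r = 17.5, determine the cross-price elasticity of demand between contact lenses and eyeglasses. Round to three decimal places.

Evaluating quantity at (P, Y, P_r) gives Q_d = 27.2 − 3.19(19) + 0.0079(19000) + 2.8(17.5) = 27.2 − 60.61 + 150.1 + 49 = 165.69.
∂Q_d/∂P_r = +2.8, so E_xy = 2.8·(17.5/165.69) ≈ 0.296.
E_xy > 0: the goods are substitutes.

0.296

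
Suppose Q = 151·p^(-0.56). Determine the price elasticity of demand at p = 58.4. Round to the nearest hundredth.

For a Cobb–Douglas (constant-elasticity) form Q = A·p^α·…, the elasticity with respect to p equals the exponent α at every point.
Here the exponent on p is -0.56, so the price elasticity of demand is -0.56.

-0.56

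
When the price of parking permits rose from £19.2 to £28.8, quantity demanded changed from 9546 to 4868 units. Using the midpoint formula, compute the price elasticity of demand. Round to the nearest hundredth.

-1.62

%Δq = (4868 − 9546)/[(9546 + 4868)/2] = -4678/7207 ≈ -0.6491.
%ΔP = (28.8 − 19.2)/[(19.2 + 28.8)/2] = 9.6/24 ≈ 0.4000.
Arc elasticity E = %Δq/%ΔP ≈ -0.6491/0.4000 ≈ -1.62.
|E| > 1: demand is elastic over this range.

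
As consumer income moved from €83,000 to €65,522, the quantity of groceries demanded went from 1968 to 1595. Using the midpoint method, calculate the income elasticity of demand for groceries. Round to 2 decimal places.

%ΔQ = (1595 − 1968)/[(1968+1595)/2] = -373/1781.5 ≈ -0.2094.
%ΔI = (65,522 − 83,000)/[(83,000+65,522)/2] = -17478/74261 ≈ -0.2354.
E_I = %ΔQ/%ΔI ≈ 0.89.
E_I ∈ (0,1): normal good (necessity).

0.89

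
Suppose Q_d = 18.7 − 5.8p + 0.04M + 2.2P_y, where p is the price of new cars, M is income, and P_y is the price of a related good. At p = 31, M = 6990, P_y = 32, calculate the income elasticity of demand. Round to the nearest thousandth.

First evaluate Q_d: 18.7 − 5.8(31) + 0.04(6990) + 2.2(32) = 18.7 − 179.8 + 279.6 + 70.4 = 188.9.
∂Q_d/∂M = +0.04, so E_I = 0.04·(6990/188.9) ≈ 1.480.
E_I > 1: normal good (luxury).

1.480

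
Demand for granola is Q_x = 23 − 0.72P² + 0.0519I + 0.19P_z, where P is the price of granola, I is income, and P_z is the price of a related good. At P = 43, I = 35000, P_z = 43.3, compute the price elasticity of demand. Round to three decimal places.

-5.156

First evaluate Q_x: 23 − 0.72(43)² + 0.0519(35000) + 0.19(43.3) = 23 − 1331.28 + 1816.5 + 8.227 = 516.447.
∂Q_x/∂P = −2·0.72·P = -61.92, so E_p = -61.92·(43/516.447) ≈ -5.156.
|E_p| > 1: demand is elastic.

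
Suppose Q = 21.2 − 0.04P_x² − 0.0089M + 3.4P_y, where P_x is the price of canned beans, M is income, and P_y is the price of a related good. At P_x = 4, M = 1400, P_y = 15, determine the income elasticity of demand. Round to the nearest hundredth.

Q = 21.2 − 0.04(4)² − 0.0089(1400) + 3.4(15) = 21.2 − 0.64 − 12.46 + 51 = 59.1.
∂Q/∂M = −0.0089, so E_I = -0.0089·(1400/59.1) ≈ -0.21.
E_I < 0: inferior good.

-0.21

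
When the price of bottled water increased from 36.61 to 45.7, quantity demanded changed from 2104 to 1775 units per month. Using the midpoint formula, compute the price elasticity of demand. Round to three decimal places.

%Δq = (1775 − 2104)/[(2104 + 1775)/2] = -329/1939.5 ≈ -0.1696.
%Δp = (45.7 − 36.61)/[(36.61 + 45.7)/2] = 9.09/41.155 ≈ 0.2209.
Arc elasticity E = %Δq/%Δp ≈ -0.1696/0.2209 ≈ -0.768.
|E| < 1: demand is inelastic over this range.

-0.768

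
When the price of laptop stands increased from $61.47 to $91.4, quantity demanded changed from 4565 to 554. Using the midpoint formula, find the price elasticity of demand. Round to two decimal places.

%Δq = (554 − 4565)/[(4565 + 554)/2] = -4011/2559.5 ≈ -1.5671.
%ΔP = (91.4 − 61.47)/[(61.47 + 91.4)/2] = 29.93/76.435 ≈ 0.3916.
Arc elasticity E = %Δq/%ΔP ≈ -1.5671/0.3916 ≈ -4.00.
|E| > 1: demand is elastic over this range.

-4.00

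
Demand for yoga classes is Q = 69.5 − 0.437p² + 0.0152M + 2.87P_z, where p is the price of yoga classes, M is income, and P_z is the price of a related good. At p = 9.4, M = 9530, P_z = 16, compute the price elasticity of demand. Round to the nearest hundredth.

-0.35

Substituting, Q = 69.5 − 0.437(9.4)² + 0.0152(9530) + 2.87(16) = 69.5 − 38.6133 + 144.856 + 45.92 = 221.6627.
∂Q/∂p = −2·0.437·p = -8.2156, so E_p = -8.2156·(9.4/221.6627) ≈ -0.35.
|E_p| < 1: demand is inelastic.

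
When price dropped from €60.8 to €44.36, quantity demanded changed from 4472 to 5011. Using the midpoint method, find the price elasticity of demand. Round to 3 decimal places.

-0.364

%Δq = (5011 − 4472)/[(4472 + 5011)/2] = 539/4741.5 ≈ 0.1137.
%ΔP = (44.36 − 60.8)/[(60.8 + 44.36)/2] = -16.44/52.58 ≈ -0.3127.
Arc elasticity E = %Δq/%ΔP ≈ 0.1137/-0.3127 ≈ -0.364.
|E| < 1: demand is inelastic over this range.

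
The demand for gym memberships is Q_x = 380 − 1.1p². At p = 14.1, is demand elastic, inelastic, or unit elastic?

At p = 14.1, Q_x = 161.309.
dQ_x/dp = −2·1.1·p = −31.02.
Point elasticity E = (dQ_x/dp)·(p/Q_x) = -31.02 × 14.1/161.309 ≈ -2.711.
|E| ≈ 2.711 > 1, so demand is elastic.

elastic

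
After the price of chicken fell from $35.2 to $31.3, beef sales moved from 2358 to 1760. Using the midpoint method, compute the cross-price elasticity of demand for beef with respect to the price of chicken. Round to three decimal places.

%ΔQ_x = (1760 − 2358)/[(2358+1760)/2] = -598/2059 ≈ -0.2904.
%ΔP_y = (31.3 − 35.2)/[(35.2+31.3)/2] ≈ -0.1173.
E_xy = -0.2904/-0.1173 ≈ 2.476.
E_xy > 0, so beef and chicken are substitutes.

2.476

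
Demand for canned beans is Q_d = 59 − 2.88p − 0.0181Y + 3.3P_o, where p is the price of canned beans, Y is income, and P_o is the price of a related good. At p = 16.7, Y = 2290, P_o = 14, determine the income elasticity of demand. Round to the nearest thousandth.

At the given point, Q_d = 59 − 2.88(16.7) − 0.0181(2290) + 3.3(14) = 59 − 48.096 − 41.449 + 46.2 = 15.655.
∂Q_d/∂Y = −0.0181, so E_I = -0.0181·(2290/15.655) ≈ -2.648.
E_I < 0: inferior good.

-2.648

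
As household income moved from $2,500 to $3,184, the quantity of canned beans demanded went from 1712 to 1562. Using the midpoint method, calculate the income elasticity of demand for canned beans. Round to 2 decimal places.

%ΔQ = (1562 − 1712)/[(1712+1562)/2] = -150/1637 ≈ -0.0916.
%ΔI = (3,184 − 2,500)/[(2,500+3,184)/2] = 684/2842 ≈ 0.2407.
E_I = %ΔQ/%ΔI ≈ -0.38.
E_I < 0: inferior good.

-0.38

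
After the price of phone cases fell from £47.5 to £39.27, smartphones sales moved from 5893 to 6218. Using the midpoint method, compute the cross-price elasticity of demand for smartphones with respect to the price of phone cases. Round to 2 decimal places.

%ΔQ_x = (6218 − 5893)/[(5893+6218)/2] = 325/6055.5 ≈ 0.0537.
%ΔP_y = (39.27 − 47.5)/[(47.5+39.27)/2] ≈ -0.1897.
E_xy = 0.0537/-0.1897 ≈ -0.28.
E_xy < 0, so smartphones and phone cases are complements.

-0.28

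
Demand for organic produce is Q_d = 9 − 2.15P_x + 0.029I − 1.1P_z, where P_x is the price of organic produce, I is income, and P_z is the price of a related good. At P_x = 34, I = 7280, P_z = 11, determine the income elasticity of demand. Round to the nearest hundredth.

At the given point, Q_d = 9 − 2.15(34) + 0.029(7280) − 1.1(11) = 9 − 73.1 + 211.12 − 12.1 = 134.92.
∂Q_d/∂I = +0.029, so E_I = 0.029·(7280/134.92) ≈ 1.56.
E_I > 1: normal good (luxury).

1.56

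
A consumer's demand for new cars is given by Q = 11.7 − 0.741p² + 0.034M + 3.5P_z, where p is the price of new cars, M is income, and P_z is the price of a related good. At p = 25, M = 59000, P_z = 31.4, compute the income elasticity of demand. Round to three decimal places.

1.205

Q = 11.7 − 0.741(25)² + 0.034(59000) + 3.5(31.4) = 11.7 − 463.125 + 2006 + 109.9 = 1664.475.
∂Q/∂M = +0.034, so E_I = 0.034·(59000/1664.475) ≈ 1.205.
E_I > 1: normal good (luxury).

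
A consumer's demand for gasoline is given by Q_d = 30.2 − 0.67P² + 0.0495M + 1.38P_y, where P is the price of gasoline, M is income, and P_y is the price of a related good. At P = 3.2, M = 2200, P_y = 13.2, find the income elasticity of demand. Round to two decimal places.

0.72

First evaluate Q_d: 30.2 − 0.67(3.2)² + 0.0495(2200) + 1.38(13.2) = 30.2 − 6.8608 + 108.9 + 18.216 = 150.4552.
∂Q_d/∂M = +0.0495, so E_I = 0.0495·(2200/150.4552) ≈ 0.72.
E_I ∈ (0,1): normal good (necessity).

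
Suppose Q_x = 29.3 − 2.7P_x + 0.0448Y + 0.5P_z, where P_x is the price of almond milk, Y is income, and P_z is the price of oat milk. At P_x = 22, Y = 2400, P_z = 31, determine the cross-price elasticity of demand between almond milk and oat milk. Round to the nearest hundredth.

Q_x = 29.3 − 2.7(22) + 0.0448(2400) + 0.5(31) = 29.3 − 59.4 + 107.52 + 15.5 = 92.92.
∂Q_x/∂P_z = +0.5, so E_xy = 0.5·(31/92.92) ≈ 0.17.
E_xy > 0: the goods are substitutes.

0.17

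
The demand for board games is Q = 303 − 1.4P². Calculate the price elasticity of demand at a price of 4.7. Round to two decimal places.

At P = 4.7, Q = 272.074.
dQ/dP = −2·1.4·P = −13.16.
Point elasticity E = (dQ/dP)·(P/Q) = -13.16 × 4.7/272.074 ≈ -0.23.
|E| < 1, so demand is inelastic at this price.

-0.23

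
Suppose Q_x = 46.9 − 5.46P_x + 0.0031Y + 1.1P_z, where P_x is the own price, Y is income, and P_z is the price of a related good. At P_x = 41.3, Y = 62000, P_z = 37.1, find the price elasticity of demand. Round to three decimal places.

-4.144

At the given point, Q_x = 46.9 − 5.46(41.3) + 0.0031(62000) + 1.1(37.1) = 46.9 − 225.498 + 192.2 + 40.81 = 54.412.
∂Q_x/∂P_x = −5.46, so E_p = (−5.46)·(41.3/54.412) ≈ -4.144.
|E_p| > 1: demand is elastic.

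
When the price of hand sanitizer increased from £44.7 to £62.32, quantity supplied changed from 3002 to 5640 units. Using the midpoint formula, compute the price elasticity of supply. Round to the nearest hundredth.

1.85

%ΔQ = (5640 − 3002)/[(3002 + 5640)/2] = 2638/4321 ≈ 0.6105.
%Δp = (62.32 − 44.7)/[(44.7 + 62.32)/2] = 17.62/53.51 ≈ 0.3293.
Arc elasticity E = %ΔQ/%Δp ≈ 0.6105/0.3293 ≈ 1.85.
|E| > 1: supply is elastic over this range.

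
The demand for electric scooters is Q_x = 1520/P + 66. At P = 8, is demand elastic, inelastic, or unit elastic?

inelastic

At P = 8, Q_x = 256.
dQ_x/dP = −1520/P² = −23.75.
Point elasticity E = (dQ_x/dP)·(P/Q_x) = -23.75 × 8/256 ≈ -0.742.
|E| ≈ 0.742 < 1, so demand is inelastic.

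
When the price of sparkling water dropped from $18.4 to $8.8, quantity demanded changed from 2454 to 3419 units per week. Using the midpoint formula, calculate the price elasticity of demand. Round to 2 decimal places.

-0.47

%Δq = (3419 − 2454)/[(2454 + 3419)/2] = 965/2936.5 ≈ 0.3286.
%Δp = (8.8 − 18.4)/[(18.4 + 8.8)/2] = -9.6/13.6 ≈ -0.7059.
Arc elasticity E = %Δq/%Δp ≈ 0.3286/-0.7059 ≈ -0.47.
|E| < 1: demand is inelastic over this range.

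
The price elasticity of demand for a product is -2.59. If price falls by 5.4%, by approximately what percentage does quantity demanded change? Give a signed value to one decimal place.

%ΔQ ≈ E × %ΔP = (-2.59) × (-5.4%) ≈ 14.0%.

14.0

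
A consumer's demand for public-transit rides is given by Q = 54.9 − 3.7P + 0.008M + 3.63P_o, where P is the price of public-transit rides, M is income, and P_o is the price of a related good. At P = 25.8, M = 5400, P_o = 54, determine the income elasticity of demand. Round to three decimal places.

At the given point, Q = 54.9 − 3.7(25.8) + 0.008(5400) + 3.63(54) = 54.9 − 95.46 + 43.2 + 196.02 = 198.66.
∂Q/∂M = +0.008, so E_I = 0.008·(5400/198.66) ≈ 0.217.
E_I ∈ (0,1): normal good (necessity).

0.217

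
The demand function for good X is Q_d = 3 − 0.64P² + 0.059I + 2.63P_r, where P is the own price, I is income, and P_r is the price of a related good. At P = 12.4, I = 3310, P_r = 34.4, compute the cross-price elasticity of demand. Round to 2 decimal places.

0.48

At the given point, Q_d = 3 − 0.64(12.4)² + 0.059(3310) + 2.63(34.4) = 3 − 98.4064 + 195.29 + 90.472 = 190.3556.
∂Q_d/∂P_r = +2.63, so E_xy = 2.63·(34.4/190.3556) ≈ 0.48.
E_xy > 0: the goods are substitutes.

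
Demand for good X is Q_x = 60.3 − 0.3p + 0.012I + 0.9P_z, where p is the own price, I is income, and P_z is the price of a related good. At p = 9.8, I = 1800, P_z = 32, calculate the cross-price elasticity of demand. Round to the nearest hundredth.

First evaluate Q_x: 60.3 − 0.3(9.8) + 0.012(1800) + 0.9(32) = 60.3 − 2.94 + 21.6 + 28.8 = 107.76.
∂Q_x/∂P_z = +0.9, so E_xy = 0.9·(32/107.76) ≈ 0.27.
E_xy > 0: the goods are substitutes.

0.27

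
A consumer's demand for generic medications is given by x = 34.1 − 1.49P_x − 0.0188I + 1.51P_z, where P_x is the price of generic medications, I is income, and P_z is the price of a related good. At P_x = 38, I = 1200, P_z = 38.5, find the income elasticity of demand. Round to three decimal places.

Substituting, x = 34.1 − 1.49(38) − 0.0188(1200) + 1.51(38.5) = 34.1 − 56.62 − 22.56 + 58.135 = 13.055.
∂x/∂I = −0.0188, so E_I = -0.0188·(1200/13.055) ≈ -1.728.
E_I < 0: inferior good.

-1.728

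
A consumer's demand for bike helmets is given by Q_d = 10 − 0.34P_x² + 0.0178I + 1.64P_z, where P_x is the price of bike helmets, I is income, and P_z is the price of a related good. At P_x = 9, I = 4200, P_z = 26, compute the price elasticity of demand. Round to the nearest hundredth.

First evaluate Q_d: 10 − 0.34(9)² + 0.0178(4200) + 1.64(26) = 10 − 27.54 + 74.76 + 42.64 = 99.86.
∂Q_d/∂P_x = −2·0.34·P_x = -6.12, so E_p = -6.12·(9/99.86) ≈ -0.55.
|E_p| < 1: demand is inelastic.

-0.55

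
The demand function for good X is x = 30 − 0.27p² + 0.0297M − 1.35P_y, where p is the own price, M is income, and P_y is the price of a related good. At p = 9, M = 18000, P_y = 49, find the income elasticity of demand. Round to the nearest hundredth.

First evaluate x: 30 − 0.27(9)² + 0.0297(18000) − 1.35(49) = 30 − 21.87 + 534.6 − 66.15 = 476.58.
∂x/∂M = +0.0297, so E_I = 0.0297·(18000/476.58) ≈ 1.12.
E_I > 1: normal good (luxury).

1.12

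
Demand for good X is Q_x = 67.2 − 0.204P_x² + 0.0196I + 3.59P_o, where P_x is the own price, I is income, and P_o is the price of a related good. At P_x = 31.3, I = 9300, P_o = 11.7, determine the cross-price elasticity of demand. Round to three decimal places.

0.458

Q_x = 67.2 − 0.204(31.3)² + 0.0196(9300) + 3.59(11.7) = 67.2 − 199.8568 + 182.28 + 42.003 = 91.6262.
∂Q_x/∂P_o = +3.59, so E_xy = 3.59·(11.7/91.6262) ≈ 0.458.
E_xy > 0: the goods are substitutes.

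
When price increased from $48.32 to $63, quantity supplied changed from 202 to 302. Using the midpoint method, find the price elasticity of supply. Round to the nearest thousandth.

1.505

%ΔQ = (302 − 202)/[(202 + 302)/2] = 100/252 ≈ 0.3968.
%Δp = (63 − 48.32)/[(48.32 + 63)/2] = 14.68/55.66 ≈ 0.2637.
Arc elasticity E = %ΔQ/%Δp ≈ 0.3968/0.2637 ≈ 1.505.
|E| > 1: supply is elastic over this range.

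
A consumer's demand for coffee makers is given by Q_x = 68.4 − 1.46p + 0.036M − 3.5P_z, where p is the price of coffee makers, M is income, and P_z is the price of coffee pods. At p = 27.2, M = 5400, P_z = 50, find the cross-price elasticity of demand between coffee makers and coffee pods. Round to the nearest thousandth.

At the given point, Q_x = 68.4 − 1.46(27.2) + 0.036(5400) − 3.5(50) = 68.4 − 39.712 + 194.4 − 175 = 48.088.
∂Q_x/∂P_z = −3.5, so E_xy = -3.5·(50/48.088) ≈ -3.639.
E_xy < 0: the goods are complements.

-3.639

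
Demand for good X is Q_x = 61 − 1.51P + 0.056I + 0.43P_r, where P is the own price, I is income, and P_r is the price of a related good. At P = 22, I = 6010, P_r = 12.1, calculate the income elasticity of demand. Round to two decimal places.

0.91

Substituting, Q_x = 61 − 1.51(22) + 0.056(6010) + 0.43(12.1) = 61 − 33.22 + 336.56 + 5.203 = 369.543.
∂Q_x/∂I = +0.056, so E_I = 0.056·(6010/369.543) ≈ 0.91.
E_I ∈ (0,1): normal good (necessity).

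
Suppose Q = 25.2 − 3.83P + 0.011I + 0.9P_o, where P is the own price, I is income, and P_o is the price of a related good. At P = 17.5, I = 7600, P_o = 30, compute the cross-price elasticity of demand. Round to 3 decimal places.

Substituting, Q = 25.2 − 3.83(17.5) + 0.011(7600) + 0.9(30) = 25.2 − 67.025 + 83.6 + 27 = 68.775.
∂Q/∂P_o = +0.9, so E_xy = 0.9·(30/68.775) ≈ 0.393.
E_xy > 0: the goods are substitutes.

0.393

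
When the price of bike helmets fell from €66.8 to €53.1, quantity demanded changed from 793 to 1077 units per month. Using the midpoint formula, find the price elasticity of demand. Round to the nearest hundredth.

-1.33

%Δq = (1077 − 793)/[(793 + 1077)/2] = 284/935 ≈ 0.3037.
%Δp = (53.1 − 66.8)/[(66.8 + 53.1)/2] = -13.7/59.95 ≈ -0.2285.
Arc elasticity E = %Δq/%Δp ≈ 0.3037/-0.2285 ≈ -1.33.
|E| > 1: demand is elastic over this range.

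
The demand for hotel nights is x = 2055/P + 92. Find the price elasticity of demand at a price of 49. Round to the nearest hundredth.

-0.31

At P = 49, x = 133.9388.
dx/dP = −2055/P² = −0.8559.
Point elasticity E = (dx/dP)·(P/x) = -0.8559 × 49/133.9388 ≈ -0.31.
|E| < 1, so demand is inelastic at this price.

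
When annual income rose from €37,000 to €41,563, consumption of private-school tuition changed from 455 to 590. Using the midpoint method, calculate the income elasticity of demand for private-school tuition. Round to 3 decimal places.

2.224

%ΔQ = (590 − 455)/[(455+590)/2] = 135/522.5 ≈ 0.2584.
%ΔI = (41,563 − 37,000)/[(37,000+41,563)/2] = 4563/39281.5 ≈ 0.1162.
E_I = %ΔQ/%ΔI ≈ 2.224.
E_I > 1: normal good (luxury).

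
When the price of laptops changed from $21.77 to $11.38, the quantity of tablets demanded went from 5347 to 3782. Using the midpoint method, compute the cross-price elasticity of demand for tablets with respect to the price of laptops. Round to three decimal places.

0.547

%ΔQ_x = (3782 − 5347)/[(5347+3782)/2] = -1565/4564.5 ≈ -0.3429.
%ΔP_y = (11.38 − 21.77)/[(21.77+11.38)/2] ≈ -0.6268.
E_xy = -0.3429/-0.6268 ≈ 0.547.
E_xy > 0, so tablets and laptops are substitutes.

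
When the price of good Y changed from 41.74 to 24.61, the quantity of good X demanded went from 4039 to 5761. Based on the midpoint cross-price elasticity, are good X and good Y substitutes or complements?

complements

%ΔQ_x = (5761 − 4039)/[(4039+5761)/2] = 1722/4900 ≈ 0.3514.
%ΔP_y = (24.61 − 41.74)/[(41.74+24.61)/2] ≈ -0.5164.
E_xy = 0.3514/-0.5164 ≈ -0.681.
E_xy < 0, so the goods are complements.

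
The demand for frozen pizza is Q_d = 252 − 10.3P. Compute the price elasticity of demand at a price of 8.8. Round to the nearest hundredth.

At P = 8.8, Q_d = 161.36.
dQ_d/dP = −10.3.
Point elasticity E = (dQ_d/dP)·(P/Q_d) = -10.3 × 8.8/161.36 ≈ -0.56.
|E| < 1, so demand is inelastic at this price.

-0.56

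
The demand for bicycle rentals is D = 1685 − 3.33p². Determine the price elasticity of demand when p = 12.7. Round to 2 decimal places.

-0.94

At p = 12.7, D = 1147.9043.
dD/dp = −2·3.33·p = −84.582.
Point elasticity E = (dD/dp)·(p/D) = -84.582 × 12.7/1147.9043 ≈ -0.94.
|E| < 1, so demand is inelastic at this price.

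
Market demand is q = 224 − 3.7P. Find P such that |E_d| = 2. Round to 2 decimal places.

Set −bP/(a − bP) = −2 ⇒ bP = 2(a − bP) ⇒ bP(1+2) = 2·a.
P = 2·224/(3.7·3) ≈ 40.36.

40.36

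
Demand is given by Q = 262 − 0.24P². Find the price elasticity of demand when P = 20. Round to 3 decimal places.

-1.157

At P = 20, Q = 166.
dQ/dP = −2·0.24·P = −9.6.
Point elasticity E = (dQ/dP)·(P/Q) = -9.6 × 20/166 ≈ -1.157.
|E| > 1, so demand is elastic at this price.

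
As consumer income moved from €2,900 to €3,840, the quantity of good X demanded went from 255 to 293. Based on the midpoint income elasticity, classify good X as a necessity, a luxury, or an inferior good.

%ΔQ = (293 − 255)/[(255+293)/2] = 38/274 ≈ 0.1387.
%ΔI = (3,840 − 2,900)/[(2,900+3,840)/2] = 940/3370 ≈ 0.2789.
E_I = %ΔQ/%ΔI ≈ 0.497.
E_I ∈ (0,1): normal good (necessity).

necessity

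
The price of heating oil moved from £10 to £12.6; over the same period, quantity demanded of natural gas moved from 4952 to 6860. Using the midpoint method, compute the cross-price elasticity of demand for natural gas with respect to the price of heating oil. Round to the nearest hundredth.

%ΔQ_x = (6860 − 4952)/[(4952+6860)/2] = 1908/5906 ≈ 0.3231.
%ΔP_y = (12.6 − 10)/[(10+12.6)/2] ≈ 0.2301.
E_xy = 0.3231/0.2301 ≈ 1.40.
E_xy > 0, so natural gas and heating oil are substitutes.

1.40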